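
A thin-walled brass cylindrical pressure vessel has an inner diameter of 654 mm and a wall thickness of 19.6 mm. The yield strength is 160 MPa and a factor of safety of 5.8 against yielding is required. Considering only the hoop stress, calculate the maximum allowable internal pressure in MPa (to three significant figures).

σ_allow = 160/5.8 = 27.59 MPa.
σ_h = pD/(2t) → p_allow = 2σ_allow t/D = 2×27.59×19.6/654 = 1.653 MPa.

p_allow = 1.65 MPa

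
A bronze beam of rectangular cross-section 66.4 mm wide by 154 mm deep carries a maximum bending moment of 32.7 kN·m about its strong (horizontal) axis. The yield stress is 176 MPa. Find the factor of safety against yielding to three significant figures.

Section modulus S = bh²/6 = 66.4×154²/6 = 262500 mm³.
σ = M/S = 3.2700×10^7/262500 = 124.6 MPa.
n = 176/124.6 = 1.413.

n = 1.41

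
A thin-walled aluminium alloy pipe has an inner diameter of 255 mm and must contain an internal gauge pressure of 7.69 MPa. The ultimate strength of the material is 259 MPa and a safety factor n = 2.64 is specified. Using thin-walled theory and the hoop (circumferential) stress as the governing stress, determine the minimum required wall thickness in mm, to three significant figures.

σ_allow = 259/2.64 = 98.11 MPa.
Hoop stress σ_h = pD/(2t), so t = pD/(2σ_allow) = 7.69×255/(2×98.11) = 9.994 mm.

t = 9.99 mm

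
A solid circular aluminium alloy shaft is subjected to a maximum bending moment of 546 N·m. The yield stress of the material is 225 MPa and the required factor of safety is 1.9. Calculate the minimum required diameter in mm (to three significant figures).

d = 36.1 mm

σ_allow = 225/1.9 = 118.4 MPa.
For a solid circular section σ = 32M/(πd³), so d³ = 32M/(π σ_allow) = 32×546000/(π×118.4) = 46960 mm³.
d = 36.08 mm.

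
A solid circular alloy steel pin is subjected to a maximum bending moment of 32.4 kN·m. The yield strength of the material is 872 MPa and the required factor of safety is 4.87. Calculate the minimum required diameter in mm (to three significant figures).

d = 123 mm

σ_allow = 872/4.87 = 179.1 MPa.
For a solid circular section σ = 32M/(πd³), so d³ = 32M/(π σ_allow) = 32×3.2400×10^7/(π×179.1) = 1.843×10^6 mm³.
d = 122.6 mm.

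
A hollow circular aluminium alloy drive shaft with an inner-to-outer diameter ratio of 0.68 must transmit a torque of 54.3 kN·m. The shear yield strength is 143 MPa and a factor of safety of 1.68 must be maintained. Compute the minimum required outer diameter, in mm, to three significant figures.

d_o = 160 mm

τ_allow = 143/1.68 = 85.12 MPa.
For a hollow shaft τ = 16T/[πd_o³(1−k⁴)] with k = 0.68, so 1−k⁴ = 0.7862.
d_o³ = 16T/[π τ_allow (1−k⁴)] = 16×5.4300×10^7/(π×85.12×0.7862) = 4.133×10^6 mm³.
d_o = 160.5 mm.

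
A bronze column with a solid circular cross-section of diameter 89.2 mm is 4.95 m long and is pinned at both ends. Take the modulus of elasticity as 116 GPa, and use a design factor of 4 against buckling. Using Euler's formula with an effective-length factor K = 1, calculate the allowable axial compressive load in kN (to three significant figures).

P_allow = 36.3 kN

I = πd⁴/64 = π×89.2⁴/64 = 3.108×10^6 mm⁴.
Effective length L_e = KL = 1×4.95 m = 4950 mm.
Euler critical load P_cr = π²EI/L_e² = π²×116000×3.108×10^6/4950² = 145200 N.
P_allow = P_cr/n = 145200/4 = 36300 N.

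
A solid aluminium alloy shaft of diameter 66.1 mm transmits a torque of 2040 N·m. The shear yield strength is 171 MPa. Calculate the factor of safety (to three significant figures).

n = 4.75

τ = 16T/(πd³) = 16×2040000/(π×66.1³) = 35.97 MPa.
n = τ_limit/τ = 171/35.97 = 4.753.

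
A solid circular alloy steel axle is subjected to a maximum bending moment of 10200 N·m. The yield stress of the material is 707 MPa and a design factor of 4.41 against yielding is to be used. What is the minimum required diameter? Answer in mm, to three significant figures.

σ_allow = 707/4.41 = 160.3 MPa.
For a solid circular section σ = 32M/(πd³), so d³ = 32M/(π σ_allow) = 32×1.0200×10^7/(π×160.3) = 648100 mm³.
d = 86.54 mm.

d = 86.5 mm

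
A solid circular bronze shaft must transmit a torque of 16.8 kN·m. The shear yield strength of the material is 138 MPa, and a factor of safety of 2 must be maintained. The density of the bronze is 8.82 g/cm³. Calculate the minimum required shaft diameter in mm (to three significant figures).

Allowable shear stress τ_allow = 138/2 = 69.00 MPa.
For a solid shaft τ = 16T/(πd³), so d³ = 16T/(π τ_allow) = 16×1.6800×10^7/(π×69.00) = 1.240×10^6 mm³.
d = (1.240×10^6)^(1/3) = 107.4 mm.

d = 107 mm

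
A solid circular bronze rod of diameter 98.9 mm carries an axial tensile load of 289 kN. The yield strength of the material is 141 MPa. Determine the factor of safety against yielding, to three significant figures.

A = πd²/4 = 7682 mm².
σ = F/A = 289000/7682 = 37.62 MPa.
n = 141/37.62 = 3.748.

n = 3.75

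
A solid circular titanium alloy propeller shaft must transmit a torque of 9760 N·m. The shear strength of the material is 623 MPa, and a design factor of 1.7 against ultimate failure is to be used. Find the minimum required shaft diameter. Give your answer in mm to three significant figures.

Allowable shear stress τ_allow = 623/1.7 = 366.5 MPa.
For a solid shaft τ = 16T/(πd³), so d³ = 16T/(π τ_allow) = 16×9760000/(π×366.5) = 135600 mm³.
d = (135600)^(1/3) = 51.38 mm.

d = 51.4 mm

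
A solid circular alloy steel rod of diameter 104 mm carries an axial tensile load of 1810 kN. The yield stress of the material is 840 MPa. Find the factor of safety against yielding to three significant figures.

A = πd²/4 = 8495 mm².
σ = F/A = 1810000/8495 = 213.1 MPa.
n = 840/213.1 = 3.942.

n = 3.94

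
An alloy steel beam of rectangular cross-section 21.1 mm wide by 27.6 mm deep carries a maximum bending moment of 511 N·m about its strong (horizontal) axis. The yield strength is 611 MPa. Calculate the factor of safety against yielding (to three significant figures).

n = 3.20

Section modulus S = bh²/6 = 21.1×27.6²/6 = 2679 mm³.
σ = M/S = 511000/2679 = 190.8 MPa.
n = 611/190.8 = 3.203.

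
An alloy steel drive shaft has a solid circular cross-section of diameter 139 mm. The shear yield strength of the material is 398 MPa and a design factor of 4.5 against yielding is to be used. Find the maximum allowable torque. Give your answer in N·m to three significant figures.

τ_allow = 398/4.5 = 88.44 MPa.
For a solid shaft T_allow = τ_allow·πd³/16; πd³/16 = π×139³/16 = 527300 mm³.
T_allow = 88.44×527300 = 4.664×10^7 N·mm = 46640 N·m.

T_allow = 46600 N·m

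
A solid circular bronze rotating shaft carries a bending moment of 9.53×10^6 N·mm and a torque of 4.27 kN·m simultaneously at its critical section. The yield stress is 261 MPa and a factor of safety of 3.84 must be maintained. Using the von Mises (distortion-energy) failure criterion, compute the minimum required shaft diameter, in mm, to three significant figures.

d = 115 mm

σ_allow = σ_y/n = 261/3.84 = 67.97 MPa.
For a solid shaft σ_b = 32M/(πd³) and τ = 16T/(πd³), so the von Mises stress is σ' = (16/πd³)·√(4M²+3T²).
√(4M²+3T²) = √(4×(9.530×10^6)² + 3×(4.270×10^6)²) = 2.044×10^7 N·mm.
d³ = 16×2.044×10^7/(π×67.97) = 1.532×10^6 mm³.
d = 115.3 mm.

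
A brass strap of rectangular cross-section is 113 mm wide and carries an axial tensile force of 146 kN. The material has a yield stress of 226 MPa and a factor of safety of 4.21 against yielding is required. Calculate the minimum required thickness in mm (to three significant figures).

t = 24.1 mm

σ_allow = 226/4.21 = 53.68 MPa.
Required area A = F/σ_allow = 146000/53.68 = 2720 mm².
t = A/w = 2720/113 = 24.07 mm.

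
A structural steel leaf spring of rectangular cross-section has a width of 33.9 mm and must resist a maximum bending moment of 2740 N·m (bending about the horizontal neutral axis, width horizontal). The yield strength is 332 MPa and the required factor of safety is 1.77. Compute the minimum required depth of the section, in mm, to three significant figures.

σ_allow = 332/1.77 = 187.6 MPa.
For a rectangular section σ = 6M/(bh²), so h² = 6M/(b σ_allow) = 6×2740000/(33.9×187.6) = 2585 mm².
h = 50.85 mm.

h = 50.8 mm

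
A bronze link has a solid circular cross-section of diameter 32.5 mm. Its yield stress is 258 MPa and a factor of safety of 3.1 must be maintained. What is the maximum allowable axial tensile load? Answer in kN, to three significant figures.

F_allow = 69.0 kN

σ_allow = 258/3.1 = 83.23 MPa.
A = πd²/4 = π×32.5²/4 = 829.6 mm².
F_allow = σ_allow × A = 83.23×829.6 = 69040 N.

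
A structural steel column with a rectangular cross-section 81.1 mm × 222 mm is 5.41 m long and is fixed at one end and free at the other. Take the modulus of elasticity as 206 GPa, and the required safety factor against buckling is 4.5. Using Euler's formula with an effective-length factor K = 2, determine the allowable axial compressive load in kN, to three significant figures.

Buckling occurs about the weak axis: I_min = h·b³/12 = 222×81.1³/12 = 9.868×10^6 mm⁴ (b = 81.1 mm is the smaller dimension).
Effective length L_e = KL = 2×5.41 m = 10820 mm.
Euler critical load P_cr = π²EI/L_e² = π²×206000×9.868×10^6/10820² = 171400 N.
P_allow = P_cr/n = 171400/4.5 = 38080 N.

P_allow = 38.1 kN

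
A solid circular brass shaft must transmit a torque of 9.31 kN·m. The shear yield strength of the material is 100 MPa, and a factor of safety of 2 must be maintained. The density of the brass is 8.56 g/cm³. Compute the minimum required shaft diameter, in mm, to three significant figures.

Allowable shear stress τ_allow = 100/2 = 50.00 MPa.
For a solid shaft τ = 16T/(πd³), so d³ = 16T/(π τ_allow) = 16×9310000/(π×50.00) = 948300 mm³.
d = (948300)^(1/3) = 98.25 mm.

d = 98.2 mm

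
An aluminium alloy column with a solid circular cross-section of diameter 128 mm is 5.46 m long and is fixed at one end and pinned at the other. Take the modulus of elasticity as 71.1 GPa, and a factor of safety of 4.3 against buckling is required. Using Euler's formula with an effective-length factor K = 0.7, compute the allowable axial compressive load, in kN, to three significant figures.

P_allow = 147 kN

I = πd⁴/64 = π×128⁴/64 = 1.318×10^7 mm⁴.
Effective length L_e = KL = 0.7×5.46 m = 3822 mm.
Euler critical load P_cr = π²EI/L_e² = π²×71100×1.318×10^7/3822² = 633000 N.
P_allow = P_cr/n = 633000/4.3 = 147200 N.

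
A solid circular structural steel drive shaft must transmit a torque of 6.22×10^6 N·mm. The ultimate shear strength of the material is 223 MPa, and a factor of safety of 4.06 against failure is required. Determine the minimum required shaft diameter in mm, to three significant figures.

Allowable shear stress τ_allow = 223/4.06 = 54.93 MPa.
For a solid shaft τ = 16T/(πd³), so d³ = 16T/(π τ_allow) = 16×6220000/(π×54.93) = 576700 mm³.
d = (576700)^(1/3) = 83.24 mm.

d = 83.2 mm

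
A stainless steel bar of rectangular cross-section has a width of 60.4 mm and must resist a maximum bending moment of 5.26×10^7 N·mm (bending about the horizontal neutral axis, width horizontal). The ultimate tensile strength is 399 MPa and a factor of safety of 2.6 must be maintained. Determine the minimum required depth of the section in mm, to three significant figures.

σ_allow = 399/2.6 = 153.5 MPa.
For a rectangular section σ = 6M/(bh²), so h² = 6M/(b σ_allow) = 6×5.2600×10^7/(60.4×153.5) = 34050 mm².
h = 184.5 mm.

h = 185 mm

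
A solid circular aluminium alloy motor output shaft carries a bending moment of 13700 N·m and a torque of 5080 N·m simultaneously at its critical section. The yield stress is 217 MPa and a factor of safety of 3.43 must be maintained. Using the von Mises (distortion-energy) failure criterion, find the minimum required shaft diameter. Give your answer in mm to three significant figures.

σ_allow = σ_y/n = 217/3.43 = 63.27 MPa.
For a solid shaft σ_b = 32M/(πd³) and τ = 16T/(πd³), so the von Mises stress is σ' = (16/πd³)·√(4M²+3T²).
√(4M²+3T²) = √(4×(1.370×10^7)² + 3×(5.080×10^6)²) = 2.878×10^7 N·mm.
d³ = 16×2.878×10^7/(π×63.27) = 2.317×10^6 mm³.
d = 132.3 mm.

d = 132 mm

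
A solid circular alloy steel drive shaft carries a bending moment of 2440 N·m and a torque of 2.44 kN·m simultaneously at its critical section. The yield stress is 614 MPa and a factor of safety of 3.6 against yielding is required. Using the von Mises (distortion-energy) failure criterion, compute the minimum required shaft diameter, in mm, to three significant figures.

σ_allow = σ_y/n = 614/3.6 = 170.6 MPa.
For a solid shaft σ_b = 32M/(πd³) and τ = 16T/(πd³), so the von Mises stress is σ' = (16/πd³)·√(4M²+3T²).
√(4M²+3T²) = √(4×(2.440×10^6)² + 3×(2.440×10^6)²) = 6.456×10^6 N·mm.
d³ = 16×6.456×10^6/(π×170.6) = 192800 mm³.
d = 57.77 mm.

d = 57.8 mm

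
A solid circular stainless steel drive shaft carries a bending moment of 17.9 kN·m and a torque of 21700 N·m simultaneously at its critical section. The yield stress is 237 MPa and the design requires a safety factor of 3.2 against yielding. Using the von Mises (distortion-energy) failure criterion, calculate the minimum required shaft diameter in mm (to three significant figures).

d = 153 mm

σ_allow = σ_y/n = 237/3.2 = 74.06 MPa.
For a solid shaft σ_b = 32M/(πd³) and τ = 16T/(πd³), so the von Mises stress is σ' = (16/πd³)·√(4M²+3T²).
√(4M²+3T²) = √(4×(1.790×10^7)² + 3×(2.170×10^7)²) = 5.191×10^7 N·mm.
d³ = 16×5.191×10^7/(π×74.06) = 3.569×10^6 mm³.
d = 152.8 mm.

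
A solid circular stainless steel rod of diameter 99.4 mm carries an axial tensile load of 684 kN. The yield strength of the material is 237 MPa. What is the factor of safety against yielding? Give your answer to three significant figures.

n = 2.69

A = πd²/4 = 7760 mm².
σ = F/A = 684000/7760 = 88.14 MPa.
n = 237/88.14 = 2.689.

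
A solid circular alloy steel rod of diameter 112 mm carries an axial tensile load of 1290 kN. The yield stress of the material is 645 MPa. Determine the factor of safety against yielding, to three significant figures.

n = 4.93

A = πd²/4 = 9852 mm².
σ = F/A = 1290000/9852 = 130.9 MPa.
n = 645/130.9 = 4.926.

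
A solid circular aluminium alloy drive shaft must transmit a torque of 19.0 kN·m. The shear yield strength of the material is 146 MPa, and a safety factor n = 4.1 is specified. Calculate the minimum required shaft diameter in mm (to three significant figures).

d = 140 mm

Allowable shear stress τ_allow = 146/4.1 = 35.61 MPa.
For a solid shaft τ = 16T/(πd³), so d³ = 16T/(π τ_allow) = 16×1.9000×10^7/(π×35.61) = 2.717×10^6 mm³.
d = (2.717×10^6)^(1/3) = 139.5 mm.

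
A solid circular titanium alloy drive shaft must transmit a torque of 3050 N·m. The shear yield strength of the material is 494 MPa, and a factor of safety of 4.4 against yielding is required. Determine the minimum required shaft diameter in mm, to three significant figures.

Allowable shear stress τ_allow = 494/4.4 = 112.3 MPa.
For a solid shaft τ = 16T/(πd³), so d³ = 16T/(π τ_allow) = 16×3050000/(π×112.3) = 138400 mm³.
d = (138400)^(1/3) = 51.72 mm.

d = 51.7 mm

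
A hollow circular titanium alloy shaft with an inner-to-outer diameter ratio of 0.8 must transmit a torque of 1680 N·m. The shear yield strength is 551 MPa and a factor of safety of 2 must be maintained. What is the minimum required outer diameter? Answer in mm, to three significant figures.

d_o = 37.5 mm

τ_allow = 551/2 = 275.5 MPa.
For a hollow shaft τ = 16T/[πd_o³(1−k⁴)] with k = 0.8, so 1−k⁴ = 0.5904.
d_o³ = 16T/[π τ_allow (1−k⁴)] = 16×1680000/(π×275.5×0.5904) = 52600 mm³.
d_o = 37.47 mm.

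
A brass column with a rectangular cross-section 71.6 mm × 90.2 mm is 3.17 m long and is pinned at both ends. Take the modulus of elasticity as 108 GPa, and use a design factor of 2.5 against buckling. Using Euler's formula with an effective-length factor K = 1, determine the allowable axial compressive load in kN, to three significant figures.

Buckling occurs about the weak axis: I_min = h·b³/12 = 90.2×71.6³/12 = 2.759×10^6 mm⁴ (b = 71.6 mm is the smaller dimension).
Effective length L_e = KL = 1×3.17 m = 3170 mm.
Euler critical load P_cr = π²EI/L_e² = π²×108000×2.759×10^6/3170² = 292700 N.
P_allow = P_cr/n = 292700/2.5 = 117100 N.

P_allow = 117 kN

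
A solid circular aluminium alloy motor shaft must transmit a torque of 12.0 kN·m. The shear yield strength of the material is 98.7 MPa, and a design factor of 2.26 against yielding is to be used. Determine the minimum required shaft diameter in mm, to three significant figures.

Allowable shear stress τ_allow = 98.7/2.26 = 43.67 MPa.
For a solid shaft τ = 16T/(πd³), so d³ = 16T/(π τ_allow) = 16×1.2000×10^7/(π×43.67) = 1.399×10^6 mm³.
d = (1.399×10^6)^(1/3) = 111.9 mm.

d = 112 mm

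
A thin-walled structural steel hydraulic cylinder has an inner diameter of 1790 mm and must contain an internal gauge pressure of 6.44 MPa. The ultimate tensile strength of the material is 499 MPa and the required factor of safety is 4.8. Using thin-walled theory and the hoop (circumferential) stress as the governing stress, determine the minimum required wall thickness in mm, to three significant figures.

t = 55.4 mm

σ_allow = 499/4.8 = 104.0 MPa.
Hoop stress σ_h = pD/(2t), so t = pD/(2σ_allow) = 6.44×1790/(2×104.0) = 55.44 mm.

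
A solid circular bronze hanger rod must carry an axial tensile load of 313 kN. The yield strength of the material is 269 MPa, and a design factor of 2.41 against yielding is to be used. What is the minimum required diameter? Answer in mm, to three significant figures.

d = 59.8 mm

Allowable stress σ_allow = 269/2.41 = 111.6 MPa.
Required area A = F/σ_allow = 313000/111.6 = 2804 mm².
A = πd²/4 → d = √(4A/π) = 59.75 mm.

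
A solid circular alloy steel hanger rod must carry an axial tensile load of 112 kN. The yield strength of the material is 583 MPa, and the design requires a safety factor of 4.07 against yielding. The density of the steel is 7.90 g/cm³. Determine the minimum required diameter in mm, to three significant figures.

d = 31.6 mm

Allowable stress σ_allow = 583/4.07 = 143.2 MPa.
Required area A = F/σ_allow = 112000/143.2 = 781.9 mm².
A = πd²/4 → d = √(4A/π) = 31.55 mm.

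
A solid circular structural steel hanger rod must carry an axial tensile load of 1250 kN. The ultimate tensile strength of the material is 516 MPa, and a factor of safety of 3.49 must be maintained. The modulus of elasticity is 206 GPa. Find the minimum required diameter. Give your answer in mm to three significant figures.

d = 104 mm

Allowable stress σ_allow = 516/3.49 = 147.9 MPa.
Required area A = F/σ_allow = 1250000/147.9 = 8454 mm².
A = πd²/4 → d = √(4A/π) = 103.8 mm.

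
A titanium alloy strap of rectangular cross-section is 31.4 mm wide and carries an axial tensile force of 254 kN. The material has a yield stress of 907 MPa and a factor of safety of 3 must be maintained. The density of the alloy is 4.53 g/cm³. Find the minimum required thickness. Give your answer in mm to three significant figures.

t = 26.8 mm

σ_allow = 907/3 = 302.3 MPa.
Required area A = F/σ_allow = 254000/302.3 = 840.1 mm².
t = A/w = 840.1/31.4 = 26.76 mm.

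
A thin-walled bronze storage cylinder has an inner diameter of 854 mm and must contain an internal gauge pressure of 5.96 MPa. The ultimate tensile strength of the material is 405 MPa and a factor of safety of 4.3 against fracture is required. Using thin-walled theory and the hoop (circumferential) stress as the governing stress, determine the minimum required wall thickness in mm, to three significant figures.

t = 27.0 mm

σ_allow = 405/4.3 = 94.19 MPa.
Hoop stress σ_h = pD/(2t), so t = pD/(2σ_allow) = 5.96×854/(2×94.19) = 27.02 mm.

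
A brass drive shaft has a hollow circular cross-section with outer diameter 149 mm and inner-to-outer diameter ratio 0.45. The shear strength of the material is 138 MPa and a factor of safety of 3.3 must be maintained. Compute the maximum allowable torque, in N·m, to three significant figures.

τ_allow = 138/3.3 = 41.82 MPa.
For a hollow shaft T_allow = τ_allow·πd_o³(1−k⁴)/16 with 1−k⁴ = 0.9590, so πd_o³(1−k⁴)/16 = 622900 mm³.
T_allow = 41.82×622900 = 2.605×10^7 N·mm = 26050 N·m.

T_allow = 26000 N·m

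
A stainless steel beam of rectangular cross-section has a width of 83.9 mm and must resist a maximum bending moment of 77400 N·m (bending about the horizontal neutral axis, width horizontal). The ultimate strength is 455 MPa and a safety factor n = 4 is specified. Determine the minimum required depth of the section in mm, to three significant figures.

σ_allow = 455/4 = 113.8 MPa.
For a rectangular section σ = 6M/(bh²), so h² = 6M/(b σ_allow) = 6×7.7400×10^7/(83.9×113.8) = 48660 mm².
h = 220.6 mm.

h = 221 mm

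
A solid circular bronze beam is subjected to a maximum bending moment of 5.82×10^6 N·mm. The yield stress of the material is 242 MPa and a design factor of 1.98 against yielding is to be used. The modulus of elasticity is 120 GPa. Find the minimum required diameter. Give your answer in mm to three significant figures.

σ_allow = 242/1.98 = 122.2 MPa.
For a solid circular section σ = 32M/(πd³), so d³ = 32M/(π σ_allow) = 32×5820000/(π×122.2) = 485000 mm³.
d = 78.57 mm.

d = 78.6 mm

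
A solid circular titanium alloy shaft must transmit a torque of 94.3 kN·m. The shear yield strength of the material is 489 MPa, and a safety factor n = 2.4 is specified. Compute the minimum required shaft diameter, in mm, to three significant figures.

Allowable shear stress τ_allow = 489/2.4 = 203.8 MPa.
For a solid shaft τ = 16T/(πd³), so d³ = 16T/(π τ_allow) = 16×9.4300×10^7/(π×203.8) = 2.357×10^6 mm³.
d = (2.357×10^6)^(1/3) = 133.1 mm.

d = 133 mm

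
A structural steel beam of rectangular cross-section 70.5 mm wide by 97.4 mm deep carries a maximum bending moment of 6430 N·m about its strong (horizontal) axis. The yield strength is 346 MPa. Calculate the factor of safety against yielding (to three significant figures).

Section modulus S = bh²/6 = 70.5×97.4²/6 = 111500 mm³.
σ = M/S = 6430000/111500 = 57.68 MPa.
n = 346/57.68 = 5.998.

n = 6.00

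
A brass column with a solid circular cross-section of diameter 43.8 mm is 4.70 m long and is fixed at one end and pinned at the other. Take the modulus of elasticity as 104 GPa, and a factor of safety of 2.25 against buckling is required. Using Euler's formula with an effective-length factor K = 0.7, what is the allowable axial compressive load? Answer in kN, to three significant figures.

P_allow = 7.61 kN

I = πd⁴/64 = π×43.8⁴/64 = 180700 mm⁴.
Effective length L_e = KL = 0.7×4.70 m = 3290 mm.
Euler critical load P_cr = π²EI/L_e² = π²×104000×180700/3290² = 17130 N.
P_allow = P_cr/n = 17130/2.25 = 7614 N.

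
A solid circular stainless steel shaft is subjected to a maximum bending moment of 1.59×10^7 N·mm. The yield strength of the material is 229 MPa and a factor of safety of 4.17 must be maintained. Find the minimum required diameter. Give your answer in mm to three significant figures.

σ_allow = 229/4.17 = 54.92 MPa.
For a solid circular section σ = 32M/(πd³), so d³ = 32M/(π σ_allow) = 32×1.5900×10^7/(π×54.92) = 2.949×10^6 mm³.
d = 143.4 mm.

d = 143 mm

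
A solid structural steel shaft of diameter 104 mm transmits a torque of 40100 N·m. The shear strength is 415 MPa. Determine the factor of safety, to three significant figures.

n = 2.29

τ = 16T/(πd³) = 16×4.0100×10^7/(π×104³) = 181.6 MPa.
n = τ_limit/τ = 415/181.6 = 2.286.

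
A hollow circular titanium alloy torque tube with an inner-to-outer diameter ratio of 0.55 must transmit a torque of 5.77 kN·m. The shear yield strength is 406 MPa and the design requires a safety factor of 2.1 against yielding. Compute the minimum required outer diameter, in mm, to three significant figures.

d_o = 55.1 mm

τ_allow = 406/2.1 = 193.3 MPa.
For a hollow shaft τ = 16T/[πd_o³(1−k⁴)] with k = 0.55, so 1−k⁴ = 0.9085.
d_o³ = 16T/[π τ_allow (1−k⁴)] = 16×5770000/(π×193.3×0.9085) = 167300 mm³.
d_o = 55.10 mm.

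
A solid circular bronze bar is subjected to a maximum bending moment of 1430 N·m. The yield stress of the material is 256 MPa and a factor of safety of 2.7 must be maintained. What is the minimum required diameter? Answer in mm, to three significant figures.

σ_allow = 256/2.7 = 94.81 MPa.
For a solid circular section σ = 32M/(πd³), so d³ = 32M/(π σ_allow) = 32×1430000/(π×94.81) = 153600 mm³.
d = 53.56 mm.

d = 53.6 mm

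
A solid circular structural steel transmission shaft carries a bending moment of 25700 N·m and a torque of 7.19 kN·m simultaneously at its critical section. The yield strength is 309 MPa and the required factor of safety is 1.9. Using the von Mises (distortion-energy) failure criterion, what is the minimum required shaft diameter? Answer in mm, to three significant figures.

d = 118 mm

σ_allow = σ_y/n = 309/1.9 = 162.6 MPa.
For a solid shaft σ_b = 32M/(πd³) and τ = 16T/(πd³), so the von Mises stress is σ' = (16/πd³)·√(4M²+3T²).
√(4M²+3T²) = √(4×(2.570×10^7)² + 3×(7.190×10^6)²) = 5.289×10^7 N·mm.
d³ = 16×5.289×10^7/(π×162.6) = 1.656×10^6 mm³.
d = 118.3 mm.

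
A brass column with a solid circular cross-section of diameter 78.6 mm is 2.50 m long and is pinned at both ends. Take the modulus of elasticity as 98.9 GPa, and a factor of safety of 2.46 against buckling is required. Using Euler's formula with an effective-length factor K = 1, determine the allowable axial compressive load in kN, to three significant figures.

P_allow = 119 kN

I = πd⁴/64 = π×78.6⁴/64 = 1.874×10^6 mm⁴.
Effective length L_e = KL = 1×2.50 m = 2500 mm.
Euler critical load P_cr = π²EI/L_e² = π²×98900×1.874×10^6/2500² = 292600 N.
P_allow = P_cr/n = 292600/2.46 = 118900 N.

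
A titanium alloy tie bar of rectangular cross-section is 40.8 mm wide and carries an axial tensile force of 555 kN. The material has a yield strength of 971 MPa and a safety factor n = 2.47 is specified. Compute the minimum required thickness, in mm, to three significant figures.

σ_allow = 971/2.47 = 393.1 MPa.
Required area A = F/σ_allow = 555000/393.1 = 1412 mm².
t = A/w = 1412/40.8 = 34.60 mm.

t = 34.6 mm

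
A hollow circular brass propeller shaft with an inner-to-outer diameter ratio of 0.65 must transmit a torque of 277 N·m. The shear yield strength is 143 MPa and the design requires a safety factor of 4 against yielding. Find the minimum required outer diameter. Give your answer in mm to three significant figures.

τ_allow = 143/4 = 35.75 MPa.
For a hollow shaft τ = 16T/[πd_o³(1−k⁴)] with k = 0.65, so 1−k⁴ = 0.8215.
d_o³ = 16T/[π τ_allow (1−k⁴)] = 16×277000/(π×35.75×0.8215) = 48040 mm³.
d_o = 36.35 mm.

d_o = 36.4 mm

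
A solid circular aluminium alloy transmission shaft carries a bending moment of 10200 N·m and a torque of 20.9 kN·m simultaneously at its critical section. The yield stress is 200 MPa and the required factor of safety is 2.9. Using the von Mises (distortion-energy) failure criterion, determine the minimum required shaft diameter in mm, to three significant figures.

d = 145 mm

σ_allow = σ_y/n = 200/2.9 = 68.97 MPa.
For a solid shaft σ_b = 32M/(πd³) and τ = 16T/(πd³), so the von Mises stress is σ' = (16/πd³)·√(4M²+3T²).
√(4M²+3T²) = √(4×(1.020×10^7)² + 3×(2.090×10^7)²) = 4.155×10^7 N·mm.
d³ = 16×4.155×10^7/(π×68.97) = 3.069×10^6 mm³.
d = 145.3 mm.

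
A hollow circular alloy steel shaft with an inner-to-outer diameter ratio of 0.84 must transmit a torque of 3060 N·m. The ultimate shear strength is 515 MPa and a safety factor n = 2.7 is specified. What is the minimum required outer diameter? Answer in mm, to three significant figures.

τ_allow = 515/2.7 = 190.7 MPa.
For a hollow shaft τ = 16T/[πd_o³(1−k⁴)] with k = 0.84, so 1−k⁴ = 0.5021.
d_o³ = 16T/[π τ_allow (1−k⁴)] = 16×3060000/(π×190.7×0.5021) = 162700 mm³.
d_o = 54.59 mm.

d_o = 54.6 mm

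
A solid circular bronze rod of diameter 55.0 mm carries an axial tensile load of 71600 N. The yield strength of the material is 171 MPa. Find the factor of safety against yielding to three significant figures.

A = πd²/4 = 2376 mm².
σ = F/A = 71600/2376 = 30.14 MPa.
n = 171/30.14 = 5.674.

n = 5.67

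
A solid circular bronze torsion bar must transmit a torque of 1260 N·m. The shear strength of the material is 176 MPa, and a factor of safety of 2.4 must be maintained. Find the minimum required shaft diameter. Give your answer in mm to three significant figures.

d = 44.4 mm

Allowable shear stress τ_allow = 176/2.4 = 73.33 MPa.
For a solid shaft τ = 16T/(πd³), so d³ = 16T/(π τ_allow) = 16×1260000/(π×73.33) = 87510 mm³.
d = (87510)^(1/3) = 44.40 mm.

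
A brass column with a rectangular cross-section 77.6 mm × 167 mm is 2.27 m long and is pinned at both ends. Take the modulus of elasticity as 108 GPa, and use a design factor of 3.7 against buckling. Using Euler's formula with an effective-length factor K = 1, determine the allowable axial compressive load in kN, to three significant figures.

P_allow = 364 kN

Buckling occurs about the weak axis: I_min = h·b³/12 = 167×77.6³/12 = 6.503×10^6 mm⁴ (b = 77.6 mm is the smaller dimension).
Effective length L_e = KL = 1×2.27 m = 2270 mm.
Euler critical load P_cr = π²EI/L_e² = π²×108000×6.503×10^6/2270² = 1.345×10^6 N.
P_allow = P_cr/n = 1.345×10^6/3.7 = 363600 N.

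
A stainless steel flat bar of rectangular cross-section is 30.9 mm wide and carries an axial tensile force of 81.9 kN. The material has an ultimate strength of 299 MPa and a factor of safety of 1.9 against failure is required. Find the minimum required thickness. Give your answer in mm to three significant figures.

σ_allow = 299/1.9 = 157.4 MPa.
Required area A = F/σ_allow = 81900/157.4 = 520.4 mm².
t = A/w = 520.4/30.9 = 16.84 mm.

t = 16.8 mm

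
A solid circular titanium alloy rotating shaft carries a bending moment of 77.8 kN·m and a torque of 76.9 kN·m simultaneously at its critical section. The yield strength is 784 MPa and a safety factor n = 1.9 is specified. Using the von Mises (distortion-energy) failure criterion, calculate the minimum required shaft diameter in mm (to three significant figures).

σ_allow = σ_y/n = 784/1.9 = 412.6 MPa.
For a solid shaft σ_b = 32M/(πd³) and τ = 16T/(πd³), so the von Mises stress is σ' = (16/πd³)·√(4M²+3T²).
√(4M²+3T²) = √(4×(7.780×10^7)² + 3×(7.690×10^7)²) = 2.048×10^8 N·mm.
d³ = 16×2.048×10^8/(π×412.6) = 2.528×10^6 mm³.
d = 136.2 mm.

d = 136 mm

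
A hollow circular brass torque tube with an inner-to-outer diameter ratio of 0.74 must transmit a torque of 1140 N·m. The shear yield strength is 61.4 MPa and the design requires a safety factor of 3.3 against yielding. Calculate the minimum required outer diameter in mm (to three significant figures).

τ_allow = 61.4/3.3 = 18.61 MPa.
For a hollow shaft τ = 16T/[πd_o³(1−k⁴)] with k = 0.74, so 1−k⁴ = 0.7001.
d_o³ = 16T/[π τ_allow (1−k⁴)] = 16×1140000/(π×18.61×0.7001) = 445700 mm³.
d_o = 76.39 mm.

d_o = 76.4 mm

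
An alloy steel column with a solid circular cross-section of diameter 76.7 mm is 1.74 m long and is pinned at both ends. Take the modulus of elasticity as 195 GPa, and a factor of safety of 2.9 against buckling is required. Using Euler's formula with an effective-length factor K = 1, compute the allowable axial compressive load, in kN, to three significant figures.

I = πd⁴/64 = π×76.7⁴/64 = 1.699×10^6 mm⁴.
Effective length L_e = KL = 1×1.74 m = 1740 mm.
Euler critical load P_cr = π²EI/L_e² = π²×195000×1.699×10^6/1740² = 1.080×10^6 N.
P_allow = P_cr/n = 1.080×10^6/2.9 = 372400 N.

P_allow = 372 kN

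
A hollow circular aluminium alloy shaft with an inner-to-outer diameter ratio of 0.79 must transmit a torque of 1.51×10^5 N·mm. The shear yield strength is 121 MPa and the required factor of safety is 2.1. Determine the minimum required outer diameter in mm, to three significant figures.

τ_allow = 121/2.1 = 57.62 MPa.
For a hollow shaft τ = 16T/[πd_o³(1−k⁴)] with k = 0.79, so 1−k⁴ = 0.6105.
d_o³ = 16T/[π τ_allow (1−k⁴)] = 16×151000/(π×57.62×0.6105) = 21860 mm³.
d_o = 27.96 mm.

d_o = 28.0 mm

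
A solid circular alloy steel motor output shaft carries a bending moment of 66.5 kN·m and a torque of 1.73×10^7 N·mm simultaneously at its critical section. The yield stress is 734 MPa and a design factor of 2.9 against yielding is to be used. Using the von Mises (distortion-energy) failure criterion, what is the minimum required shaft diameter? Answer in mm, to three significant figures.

σ_allow = σ_y/n = 734/2.9 = 253.1 MPa.
For a solid shaft σ_b = 32M/(πd³) and τ = 16T/(πd³), so the von Mises stress is σ' = (16/πd³)·√(4M²+3T²).
√(4M²+3T²) = √(4×(6.650×10^7)² + 3×(1.730×10^7)²) = 1.363×10^8 N·mm.
d³ = 16×1.363×10^8/(π×253.1) = 2.743×10^6 mm³.
d = 140.0 mm.

d = 140 mm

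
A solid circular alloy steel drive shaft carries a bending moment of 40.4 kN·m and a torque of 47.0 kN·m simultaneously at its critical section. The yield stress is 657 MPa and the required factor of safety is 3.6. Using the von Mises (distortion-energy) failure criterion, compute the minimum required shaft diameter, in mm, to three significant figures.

σ_allow = σ_y/n = 657/3.6 = 182.5 MPa.
For a solid shaft σ_b = 32M/(πd³) and τ = 16T/(πd³), so the von Mises stress is σ' = (16/πd³)·√(4M²+3T²).
√(4M²+3T²) = √(4×(4.040×10^7)² + 3×(4.700×10^7)²) = 1.147×10^8 N·mm.
d³ = 16×1.147×10^8/(π×182.5) = 3.201×10^6 mm³.
d = 147.4 mm.

d = 147 mm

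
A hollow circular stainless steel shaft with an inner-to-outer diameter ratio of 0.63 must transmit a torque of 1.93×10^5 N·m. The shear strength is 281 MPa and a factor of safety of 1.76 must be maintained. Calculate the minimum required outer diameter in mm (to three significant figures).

τ_allow = 281/1.76 = 159.7 MPa.
For a hollow shaft τ = 16T/[πd_o³(1−k⁴)] with k = 0.63, so 1−k⁴ = 0.8425.
d_o³ = 16T/[π τ_allow (1−k⁴)] = 16×1.9300×10^8/(π×159.7×0.8425) = 7.308×10^6 mm³.
d_o = 194.1 mm.

d_o = 194 mm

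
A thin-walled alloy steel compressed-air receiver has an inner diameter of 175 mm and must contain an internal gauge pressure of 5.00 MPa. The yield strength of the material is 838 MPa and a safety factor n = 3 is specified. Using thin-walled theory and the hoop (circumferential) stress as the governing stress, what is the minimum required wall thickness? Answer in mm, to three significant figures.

t = 1.57 mm

σ_allow = 838/3 = 279.3 MPa.
Hoop stress σ_h = pD/(2t), so t = pD/(2σ_allow) = 5.00×175/(2×279.3) = 1.566 mm.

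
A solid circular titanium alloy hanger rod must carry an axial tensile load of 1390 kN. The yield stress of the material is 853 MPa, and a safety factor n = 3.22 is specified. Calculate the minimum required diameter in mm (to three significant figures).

Allowable stress σ_allow = 853/3.22 = 264.9 MPa.
Required area A = F/σ_allow = 1390000/264.9 = 5247 mm².
A = πd²/4 → d = √(4A/π) = 81.74 mm.

d = 81.7 mm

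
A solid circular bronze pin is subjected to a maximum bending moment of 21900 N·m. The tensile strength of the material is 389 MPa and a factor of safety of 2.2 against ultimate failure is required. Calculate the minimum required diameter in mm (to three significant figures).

σ_allow = 389/2.2 = 176.8 MPa.
For a solid circular section σ = 32M/(πd³), so d³ = 32M/(π σ_allow) = 32×2.1900×10^7/(π×176.8) = 1.262×10^6 mm³.
d = 108.1 mm.

d = 108 mm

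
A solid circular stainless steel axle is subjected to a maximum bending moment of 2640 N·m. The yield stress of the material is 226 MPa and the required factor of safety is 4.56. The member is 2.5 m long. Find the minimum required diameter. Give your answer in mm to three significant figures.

σ_allow = 226/4.56 = 49.56 MPa.
For a solid circular section σ = 32M/(πd³), so d³ = 32M/(π σ_allow) = 32×2640000/(π×49.56) = 542600 mm³.
d = 81.56 mm.

d = 81.6 mm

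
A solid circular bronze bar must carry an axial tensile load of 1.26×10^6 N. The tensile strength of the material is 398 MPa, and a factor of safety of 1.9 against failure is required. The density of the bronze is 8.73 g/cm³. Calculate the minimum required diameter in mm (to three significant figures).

Allowable stress σ_allow = 398/1.9 = 209.5 MPa.
Required area A = F/σ_allow = 1260000/209.5 = 6015 mm².
A = πd²/4 → d = √(4A/π) = 87.51 mm.

d = 87.5 mm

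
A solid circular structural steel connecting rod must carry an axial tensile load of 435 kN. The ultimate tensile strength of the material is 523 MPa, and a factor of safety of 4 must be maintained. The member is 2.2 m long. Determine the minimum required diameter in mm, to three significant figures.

d = 65.1 mm

Allowable stress σ_allow = 523/4 = 130.8 MPa.
Required area A = F/σ_allow = 435000/130.8 = 3327 mm².
A = πd²/4 → d = √(4A/π) = 65.08 mm.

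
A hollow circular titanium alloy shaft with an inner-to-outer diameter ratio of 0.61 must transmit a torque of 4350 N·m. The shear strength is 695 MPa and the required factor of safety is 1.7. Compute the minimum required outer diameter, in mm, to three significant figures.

τ_allow = 695/1.7 = 408.8 MPa.
For a hollow shaft τ = 16T/[πd_o³(1−k⁴)] with k = 0.61, so 1−k⁴ = 0.8615.
d_o³ = 16T/[π τ_allow (1−k⁴)] = 16×4350000/(π×408.8×0.8615) = 62900 mm³.
d_o = 39.77 mm.

d_o = 39.8 mm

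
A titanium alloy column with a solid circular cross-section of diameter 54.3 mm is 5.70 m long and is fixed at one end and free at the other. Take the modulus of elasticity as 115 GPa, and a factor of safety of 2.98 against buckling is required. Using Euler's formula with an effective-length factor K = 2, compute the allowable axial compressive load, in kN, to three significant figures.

I = πd⁴/64 = π×54.3⁴/64 = 426700 mm⁴.
Effective length L_e = KL = 2×5.70 m = 11400 mm.
Euler critical load P_cr = π²EI/L_e² = π²×115000×426700/11400² = 3727 N.
P_allow = P_cr/n = 3727/2.98 = 1251 N.

P_allow = 1.25 kN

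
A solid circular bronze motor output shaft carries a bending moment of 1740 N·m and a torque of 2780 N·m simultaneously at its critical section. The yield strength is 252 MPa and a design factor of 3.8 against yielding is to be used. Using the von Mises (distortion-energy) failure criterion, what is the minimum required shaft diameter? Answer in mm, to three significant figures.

σ_allow = σ_y/n = 252/3.8 = 66.32 MPa.
For a solid shaft σ_b = 32M/(πd³) and τ = 16T/(πd³), so the von Mises stress is σ' = (16/πd³)·√(4M²+3T²).
√(4M²+3T²) = √(4×(1.740×10^6)² + 3×(2.780×10^6)²) = 5.941×10^6 N·mm.
d³ = 16×5.941×10^6/(π×66.32) = 456300 mm³.
d = 76.98 mm.

d = 77.0 mm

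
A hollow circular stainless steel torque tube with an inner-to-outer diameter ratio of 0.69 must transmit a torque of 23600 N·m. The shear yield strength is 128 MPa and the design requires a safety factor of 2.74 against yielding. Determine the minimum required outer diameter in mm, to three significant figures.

d_o = 149 mm

τ_allow = 128/2.74 = 46.72 MPa.
For a hollow shaft τ = 16T/[πd_o³(1−k⁴)] with k = 0.69, so 1−k⁴ = 0.7733.
d_o³ = 16T/[π τ_allow (1−k⁴)] = 16×2.3600×10^7/(π×46.72×0.7733) = 3.327×10^6 mm³.
d_o = 149.3 mm.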